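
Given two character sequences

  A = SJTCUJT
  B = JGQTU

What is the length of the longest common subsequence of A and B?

3

Let dp[i][j] be the LCS length of the first i characters of A and the first j characters of B. dp[i][j] = dp[i-1][j-1]+1 when the i-th and j-th characters match, else max(dp[i-1][j], dp[i][j-1]).
    ·  J  G  Q  T  U
 ·  0  0  0  0  0  0
 S  0  0  0  0  0  0
 J  0  1  1  1  1  1
 T  0  1  1  1  2  2
 C  0  1  1  1  2  2
 U  0  1  1  1  2  3
 J  0  1  1  1  2  3
 T  0  1  1  1  2  3
dp[7][5] = 3. One LCS (by backtracking along matches): JTU.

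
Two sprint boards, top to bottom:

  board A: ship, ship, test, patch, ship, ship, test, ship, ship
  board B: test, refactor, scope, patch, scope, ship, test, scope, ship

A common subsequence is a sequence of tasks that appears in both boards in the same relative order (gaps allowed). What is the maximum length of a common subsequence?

Pick test (board A #3, board B #1); then patch (board A #4, board B #4); then ship (board A #6, board B #6); then test (board A #7, board B #7); then ship (board A #9, board B #9); all 5 tasks appear in both, in order. dp[9][9] = 5 confirms this is the maximum.

5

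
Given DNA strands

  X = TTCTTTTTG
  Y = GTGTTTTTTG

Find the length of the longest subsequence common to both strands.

8

Pick T [1,2]; then T [2,4]; then T [4,5]; then T [5,6]; then T [6,7]; then T [7,8]; then T [8,9]; then G [9,10]; all 8 bases appear in both, in order. dp[9][10] = 8 confirms this is the maximum.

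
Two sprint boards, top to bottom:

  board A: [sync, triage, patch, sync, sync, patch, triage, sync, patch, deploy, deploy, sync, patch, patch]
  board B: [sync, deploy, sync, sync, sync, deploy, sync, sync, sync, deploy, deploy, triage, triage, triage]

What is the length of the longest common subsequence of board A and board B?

Taking sync [1,5]; then sync [4,7]; then sync [5,8]; then sync [8,9]; then deploy [10,10]; then deploy [11,11] gives a common subsequence of length 6. dp[14][14] = 6 confirms this is the maximum.

6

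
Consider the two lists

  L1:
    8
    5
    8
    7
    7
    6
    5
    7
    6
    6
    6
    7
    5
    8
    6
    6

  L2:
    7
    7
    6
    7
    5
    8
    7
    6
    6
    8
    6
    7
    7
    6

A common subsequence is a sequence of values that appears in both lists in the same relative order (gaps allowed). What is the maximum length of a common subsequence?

10

Match 7 (L1 #4, L2 #1), then 7 (L1 #5, L2 #2), then 6 (L1 #6, L2 #3), then 5 (L1 #7, L2 #5), then 7 (L1 #8, L2 #7), then 6 (L1 #9, L2 #8), then 6 (L1 #10, L2 #9), then 6 (L1 #11, L2 #11), then 7 (L1 #12, L2 #13), then 6 (L1 #16, L2 #14) — 10 values in the same relative order in both. dp[16][14] = 10 confirms this is the maximum.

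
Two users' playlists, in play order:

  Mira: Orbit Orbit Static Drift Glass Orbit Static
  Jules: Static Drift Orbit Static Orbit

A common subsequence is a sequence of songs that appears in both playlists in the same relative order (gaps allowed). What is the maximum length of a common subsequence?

Taking Static at Mira[3]=Jules[1]; then Drift at Mira[4]=Jules[2]; then Orbit at Mira[6]=Jules[3]; then Static at Mira[7]=Jules[4] gives a common subsequence of length 4, and the DP table's final entry dp[7][5] is also 4, so no common subsequence is longer.

4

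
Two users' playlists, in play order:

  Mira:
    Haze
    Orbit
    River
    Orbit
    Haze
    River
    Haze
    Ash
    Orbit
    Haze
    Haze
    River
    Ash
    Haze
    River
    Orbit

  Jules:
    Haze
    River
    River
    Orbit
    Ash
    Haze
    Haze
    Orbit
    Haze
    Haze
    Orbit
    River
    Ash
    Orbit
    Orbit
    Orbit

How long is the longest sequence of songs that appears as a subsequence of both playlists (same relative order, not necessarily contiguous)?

11

One common subsequence of length 11: Haze (Mira #1, Jules #1), River (Mira #3, Jules #3), Orbit (Mira #4, Jules #4), Haze (Mira #5, Jules #6), Haze (Mira #7, Jules #7), Orbit (Mira #9, Jules #8), Haze (Mira #10, Jules #9), Haze (Mira #11, Jules #10), River (Mira #12, Jules #12), Ash (Mira #13, Jules #13), Orbit (Mira #16, Jules #16). Since dp[16][16] = 11, nothing longer is possible.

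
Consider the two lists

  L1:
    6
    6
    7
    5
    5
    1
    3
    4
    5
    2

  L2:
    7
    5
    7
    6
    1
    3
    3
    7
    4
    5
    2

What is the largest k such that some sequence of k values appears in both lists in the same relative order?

Let dp[i][j] be the LCS length of the first i values of L1 and the first j values of L2. dp[i][j] = dp[i-1][j-1]+1 when the i-th and j-th values match, else max(dp[i-1][j], dp[i][j-1]).
    ·  7  5  7  6  1  3  3  7  4  5  2
 ·  0  0  0  0  0  0  0  0  0  0  0  0
 6  0  0  0  0  1  1  1  1  1  1  1  1
 6  0  0  0  0  1  1  1  1  1  1  1  1
 7  0  1  1  1  1  1  1  1  2  2  2  2
 5  0  1  2  2  2  2  2  2  2  2  3  3
 5  0  1  2  2  2  2  2  2  2  2  3  3
 1  0  1  2  2  2  3  3  3  3  3  3  3
 3  0  1  2  2  2  3  4  4  4  4  4  4
 4  0  1  2  2  2  3  4  4  4  5  5  5
 5  0  1  2  2  2  3  4  4  4  5  6  6
 2  0  1  2  2  2  3  4  4  4  5  6  7
dp[10][11] = 7. One LCS (by backtracking along matches): 7, 5, 1, 3, 4, 5, 2.

7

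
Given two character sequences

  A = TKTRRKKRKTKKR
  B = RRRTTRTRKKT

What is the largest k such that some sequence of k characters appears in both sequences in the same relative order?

One common subsequence of length 7: T at A[1]=B[4]; then T at A[3]=B[5]; then R at A[4]=B[6]; then R at A[5]=B[8]; then K at A[7]=B[9]; then K at A[9]=B[10]; then T at A[10]=B[11]. The LCS DP gives dp[13][11] = 7, so this is optimal.

7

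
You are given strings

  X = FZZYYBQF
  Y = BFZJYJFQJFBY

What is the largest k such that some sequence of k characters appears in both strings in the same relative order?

5

Match F (X #1, Y #2), then Z (X #2, Y #3), then Y (X #4, Y #5), then Q (X #7, Y #8), then F (X #8, Y #10) — 5 characters in the same relative order in both. Since dp[8][12] = 5, nothing longer is possible.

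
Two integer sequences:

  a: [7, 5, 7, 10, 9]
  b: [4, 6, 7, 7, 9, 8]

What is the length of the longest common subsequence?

Let dp[i][j] be the LCS length of the first i values of a and the first j values of b. dp[i][j] = dp[i-1][j-1]+1 when the i-th and j-th values match, else max(dp[i-1][j], dp[i][j-1]).
    ·  4  6  7  7  9  8
 ·  0  0  0  0  0  0  0
 7  0  0  0  1  1  1  1
 5  0  0  0  1  1  1  1
 7  0  0  0  1  2  2  2
10  0  0  0  1  2  2  2
 9  0  0  0  1  2  3  3
dp[5][6] = 3. One LCS (by backtracking along matches): 7, 7, 9.

3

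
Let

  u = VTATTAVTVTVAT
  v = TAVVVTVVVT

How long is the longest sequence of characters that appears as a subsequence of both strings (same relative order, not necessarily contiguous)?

7

Let dp[i][j] be the LCS length of the first i characters of u and the first j characters of v. dp[i][j] = dp[i-1][j-1]+1 when the i-th and j-th characters match, else max(dp[i-1][j], dp[i][j-1]).
    ·  T  A  V  V  V  T  V  V  V  T
 ·  0  0  0  0  0  0  0  0  0  0  0
 V  0  0  0  1  1  1  1  1  1  1  1
 T  0  1  1  1  1  1  2  2  2  2  2
 A  0  1  2  2  2  2  2  2  2  2  2
 T  0  1  2  2  2  2  3  3  3  3  3
 T  0  1  2  2  2  2  3  3  3  3  4
 A  0  1  2  2  2  2  3  3  3  3  4
 V  0  1  2  3  3  3  3  4  4  4  4
 T  0  1  2  3  3  3  4  4  4  4  5
 V  0  1  2  3  4  4  4  5  5  5  5
 T  0  1  2  3  4  4  5  5  5  5  6
 V  0  1  2  3  4  5  5  6  6  6  6
 A  0  1  2  3  4  5  5  6  6  6  6
 T  0  1  2  3  4  5  6  6  6  6  7
dp[13][10] = 7. One LCS (by backtracking along matches): TATVVVT.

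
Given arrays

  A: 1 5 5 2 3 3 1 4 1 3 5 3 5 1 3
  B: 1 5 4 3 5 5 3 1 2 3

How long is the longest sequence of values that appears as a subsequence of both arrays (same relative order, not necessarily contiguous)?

8

Let dp[i][j] be the LCS length of the first i values of A and the first j values of B. dp[i][j] = dp[i-1][j-1]+1 when the i-th and j-th values match, else max(dp[i-1][j], dp[i][j-1]).
    ·  1  5  4  3  5  5  3  1  2  3
 ·  0  0  0  0  0  0  0  0  0  0  0
 1  0  1  1  1  1  1  1  1  1  1  1
 5  0  1  2  2  2  2  2  2  2  2  2
 5  0  1  2  2  2  3  3  3  3  3  3
 2  0  1  2  2  2  3  3  3  3  4  4
 3  0  1  2  2  3  3  3  4  4  4  5
 3  0  1  2  2  3  3  3  4  4  4  5
 1  0  1  2  2  3  3  3  4  5  5  5
 4  0  1  2  3  3  3  3  4  5  5  5
 1  0  1  2  3  3  3  3  4  5  5  5
 3  0  1  2  3  4  4  4  4  5  5  6
 5  0  1  2  3  4  5  5  5  5  5  6
 3  0  1  2  3  4  5  5  6  6  6  6
 5  0  1  2  3  4  5  6  6  6  6  6
 1  0  1  2  3  4  5  6  6  7  7  7
 3  0  1  2  3  4  5  6  7  7  7  8
dp[15][10] = 8. One LCS (by backtracking along matches): 1, 5, 4, 3, 5, 3, 1, 3.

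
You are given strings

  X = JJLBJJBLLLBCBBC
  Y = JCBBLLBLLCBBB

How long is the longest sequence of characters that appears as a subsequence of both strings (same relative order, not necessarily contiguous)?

9

Pick J [1,1] → B [4,3] → B [7,4] → L [8,6] → L [9,8] → L [10,9] → B [11,11] → B [13,12] → B [14,13]; all 9 characters appear in both, in order. dp[15][13] = 9 confirms this is the maximum.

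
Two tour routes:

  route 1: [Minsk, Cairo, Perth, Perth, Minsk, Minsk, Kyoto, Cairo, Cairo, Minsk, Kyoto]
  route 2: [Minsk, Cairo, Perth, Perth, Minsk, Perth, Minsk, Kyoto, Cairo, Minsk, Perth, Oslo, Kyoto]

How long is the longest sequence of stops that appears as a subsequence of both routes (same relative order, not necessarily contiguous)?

10

Match Minsk [1,1], Cairo [2,2], Perth [3,3], Perth [4,4], Minsk [5,5], Minsk [6,7], Kyoto [7,8], Cairo [9,9], Minsk [10,10], Kyoto [11,13] — 10 stops in the same relative order in both. Since dp[11][13] = 10, nothing longer is possible.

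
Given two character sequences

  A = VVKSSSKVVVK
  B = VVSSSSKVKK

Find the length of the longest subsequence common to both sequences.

Let dp[i][j] be the LCS length of the first i characters of A and the first j characters of B. dp[i][j] = dp[i-1][j-1]+1 when the i-th and j-th characters match, else max(dp[i-1][j], dp[i][j-1]).
    ·  V  V  S  S  S  S  K  V  K  K
 ·  0  0  0  0  0  0  0  0  0  0  0
 V  0  1  1  1  1  1  1  1  1  1  1
 V  0  1  2  2  2  2  2  2  2  2  2
 K  0  1  2  2  2  2  2  3  3  3  3
 S  0  1  2  3  3  3  3  3  3  3  3
 S  0  1  2  3  4  4  4  4  4  4  4
 S  0  1  2  3  4  5  5  5  5  5  5
 K  0  1  2  3  4  5  5  6  6  6  6
 V  0  1  2  3  4  5  5  6  7  7  7
 V  0  1  2  3  4  5  5  6  7  7  7
 V  0  1  2  3  4  5  5  6  7  7  7
 K  0  1  2  3  4  5  5  6  7  8  8
dp[11][10] = 8. One LCS (by backtracking along matches): VVSSSKVK.

8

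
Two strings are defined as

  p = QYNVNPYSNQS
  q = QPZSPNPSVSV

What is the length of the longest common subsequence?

Taking Q [1,1] → N [5,6] → P [6,7] → S [8,8] → S [11,10] gives a common subsequence of length 5, and the DP table's final entry dp[11][11] is also 5, so no common subsequence is longer.

5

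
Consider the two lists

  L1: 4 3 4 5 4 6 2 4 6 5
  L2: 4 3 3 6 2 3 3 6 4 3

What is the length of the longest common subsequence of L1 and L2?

5

Let dp[i][j] be the LCS length of the first i values of L1 and the first j values of L2. dp[i][j] = dp[i-1][j-1]+1 when the i-th and j-th values match, else max(dp[i-1][j], dp[i][j-1]).
    ·  4  3  3  6  2  3  3  6  4  3
 ·  0  0  0  0  0  0  0  0  0  0  0
 4  0  1  1  1  1  1  1  1  1  1  1
 3  0  1  2  2  2  2  2  2  2  2  2
 4  0  1  2  2  2  2  2  2  2  3  3
 5  0  1  2  2  2  2  2  2  2  3  3
 4  0  1  2  2  2  2  2  2  2  3  3
 6  0  1  2  2  3  3  3  3  3  3  3
 2  0  1  2  2  3  4  4  4  4  4  4
 4  0  1  2  2  3  4  4  4  4  5  5
 6  0  1  2  2  3  4  4  4  5  5  5
 5  0  1  2  2  3  4  4  4  5  5  5
dp[10][10] = 5. One LCS (by backtracking along matches): 4, 3, 6, 2, 4.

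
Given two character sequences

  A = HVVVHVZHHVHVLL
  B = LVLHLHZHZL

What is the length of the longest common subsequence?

5

Match H (A #1, B #4), then H (A #5, B #6), then Z (A #7, B #7), then H (A #8, B #8), then L (A #14, B #10) — 5 characters in the same relative order in both. Since dp[14][10] = 5, nothing longer is possible.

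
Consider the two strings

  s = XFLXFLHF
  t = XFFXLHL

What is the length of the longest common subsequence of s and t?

Match X [1,1], F [2,3], X [4,4], L [6,5], H [7,6] — 5 characters in the same relative order in both, and the DP table's final entry dp[8][7] is also 5, so no common subsequence is longer.

5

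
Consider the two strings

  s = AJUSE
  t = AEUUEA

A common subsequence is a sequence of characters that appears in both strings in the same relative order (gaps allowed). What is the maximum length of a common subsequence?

3

Let dp[i][j] be the LCS length of the first i characters of s and the first j characters of t. dp[i][j] = dp[i-1][j-1]+1 when the i-th and j-th characters match, else max(dp[i-1][j], dp[i][j-1]).
    ·  A  E  U  U  E  A
 ·  0  0  0  0  0  0  0
 A  0  1  1  1  1  1  1
 J  0  1  1  1  1  1  1
 U  0  1  1  2  2  2  2
 S  0  1  1  2  2  2  2
 E  0  1  2  2  2  3  3
dp[5][6] = 3. One LCS (by backtracking along matches): AUE.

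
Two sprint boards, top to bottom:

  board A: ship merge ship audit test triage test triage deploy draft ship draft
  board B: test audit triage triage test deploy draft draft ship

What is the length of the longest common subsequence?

6

One common subsequence of length 6: audit [4,2]; then triage [6,4]; then test [7,5]; then deploy [9,6]; then draft [10,8]; then ship [11,9]. Since dp[12][9] = 6, nothing longer is possible.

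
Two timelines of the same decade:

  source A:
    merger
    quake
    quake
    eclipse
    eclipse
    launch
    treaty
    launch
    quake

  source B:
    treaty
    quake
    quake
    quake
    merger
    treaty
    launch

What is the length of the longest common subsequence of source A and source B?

One common subsequence of length 4: quake [2,3], quake [3,4], treaty [7,6], launch [8,7]. Since dp[9][7] = 4, nothing longer is possible.

4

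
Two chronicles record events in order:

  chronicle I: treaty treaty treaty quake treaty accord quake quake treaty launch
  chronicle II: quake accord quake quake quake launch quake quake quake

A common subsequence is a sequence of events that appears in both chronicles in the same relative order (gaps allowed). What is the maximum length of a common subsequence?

Match quake (chronicle I #4, chronicle II #1); then accord (chronicle I #6, chronicle II #2); then quake (chronicle I #7, chronicle II #4); then quake (chronicle I #8, chronicle II #5); then launch (chronicle I #10, chronicle II #6) — 5 events in the same relative order in both. dp[10][9] = 5 confirms this is the maximum.

5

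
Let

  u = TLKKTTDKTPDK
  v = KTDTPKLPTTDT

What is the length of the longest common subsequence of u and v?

6

Match T at u[1]=v[4], then L at u[2]=v[7], then T at u[5]=v[9], then T at u[6]=v[10], then D at u[7]=v[11], then T at u[9]=v[12] — 6 characters in the same relative order in both, and the DP table's final entry dp[12][12] is also 6, so no common subsequence is longer.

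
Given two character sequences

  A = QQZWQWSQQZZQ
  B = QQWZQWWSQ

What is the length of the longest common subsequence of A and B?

7

One common subsequence of length 7: Q (A #1, B #1), Q (A #2, B #2), Z (A #3, B #4), W (A #4, B #6), W (A #6, B #7), S (A #7, B #8), Q (A #12, B #9). Since dp[12][9] = 7, nothing longer is possible.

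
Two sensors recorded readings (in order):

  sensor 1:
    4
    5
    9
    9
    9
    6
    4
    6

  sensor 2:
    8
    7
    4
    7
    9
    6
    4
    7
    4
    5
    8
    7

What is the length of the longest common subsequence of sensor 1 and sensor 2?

4

Let dp[i][j] be the LCS length of the first i values of sensor 1 and the first j values of sensor 2. dp[i][j] = dp[i-1][j-1]+1 when the i-th and j-th values match, else max(dp[i-1][j], dp[i][j-1]).
    ·  8  7  4  7  9  6  4  7  4  5  8  7
 ·  0  0  0  0  0  0  0  0  0  0  0  0  0
 4  0  0  0  1  1  1  1  1  1  1  1  1  1
 5  0  0  0  1  1  1  1  1  1  1  2  2  2
 9  0  0  0  1  1  2  2  2  2  2  2  2  2
 9  0  0  0  1  1  2  2  2  2  2  2  2  2
 9  0  0  0  1  1  2  2  2  2  2  2  2  2
 6  0  0  0  1  1  2  3  3  3  3  3  3  3
 4  0  0  0  1  1  2  3  4  4  4  4  4  4
 6  0  0  0  1  1  2  3  4  4  4  4  4  4
dp[8][12] = 4. One LCS (by backtracking along matches): 4, 9, 6, 4.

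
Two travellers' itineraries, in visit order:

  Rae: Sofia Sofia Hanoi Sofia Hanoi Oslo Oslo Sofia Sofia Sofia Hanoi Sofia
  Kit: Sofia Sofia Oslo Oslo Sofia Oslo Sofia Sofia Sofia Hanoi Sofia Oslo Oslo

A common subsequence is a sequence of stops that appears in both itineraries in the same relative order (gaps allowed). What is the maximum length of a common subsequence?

One common subsequence of length 9: Sofia at Rae[1]=Kit[1]; then Sofia at Rae[2]=Kit[2]; then Sofia at Rae[4]=Kit[5]; then Oslo at Rae[7]=Kit[6]; then Sofia at Rae[8]=Kit[7]; then Sofia at Rae[9]=Kit[8]; then Sofia at Rae[10]=Kit[9]; then Hanoi at Rae[11]=Kit[10]; then Sofia at Rae[12]=Kit[11], and the DP table's final entry dp[12][13] is also 9, so no common subsequence is longer.

9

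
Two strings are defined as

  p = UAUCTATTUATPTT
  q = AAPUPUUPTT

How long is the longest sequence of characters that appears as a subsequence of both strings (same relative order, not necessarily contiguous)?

6

Let dp[i][j] be the LCS length of the first i characters of p and the first j characters of q. dp[i][j] = dp[i-1][j-1]+1 when the i-th and j-th characters match, else max(dp[i-1][j], dp[i][j-1]).
    ·  A  A  P  U  P  U  U  P  T  T
 ·  0  0  0  0  0  0  0  0  0  0  0
 U  0  0  0  0  1  1  1  1  1  1  1
 A  0  1  1  1  1  1  1  1  1  1  1
 U  0  1  1  1  2  2  2  2  2  2  2
 C  0  1  1  1  2  2  2  2  2  2  2
 T  0  1  1  1  2  2  2  2  2  3  3
 A  0  1  2  2  2  2  2  2  2  3  3
 T  0  1  2  2  2  2  2  2  2  3  4
 T  0  1  2  2  2  2  2  2  2  3  4
 U  0  1  2  2  3  3  3  3  3  3  4
 A  0  1  2  2  3  3  3  3  3  3  4
 T  0  1  2  2  3  3  3  3  3  4  4
 P  0  1  2  3  3  4  4  4  4  4  4
 T  0  1  2  3  3  4  4  4  4  5  5
 T  0  1  2  3  3  4  4  4  4  5  6
dp[14][10] = 6. One LCS (by backtracking along matches): UUUPTT.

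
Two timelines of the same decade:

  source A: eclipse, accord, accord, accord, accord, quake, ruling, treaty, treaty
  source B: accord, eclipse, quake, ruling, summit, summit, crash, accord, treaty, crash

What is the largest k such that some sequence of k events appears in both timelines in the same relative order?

4

Match eclipse (source A #1, source B #2) → quake (source A #6, source B #3) → ruling (source A #7, source B #4) → treaty (source A #8, source B #9) — 4 events in the same relative order in both. Since dp[9][10] = 4, nothing longer is possible.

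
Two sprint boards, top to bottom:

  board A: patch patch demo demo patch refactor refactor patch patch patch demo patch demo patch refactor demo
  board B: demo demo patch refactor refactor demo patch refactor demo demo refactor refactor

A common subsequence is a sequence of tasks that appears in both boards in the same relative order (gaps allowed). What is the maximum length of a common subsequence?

Match demo (board A #3, board B #1), then demo (board A #4, board B #2), then patch (board A #5, board B #3), then refactor (board A #6, board B #4), then refactor (board A #7, board B #5), then patch (board A #8, board B #7), then demo (board A #11, board B #9), then demo (board A #13, board B #10), then refactor (board A #15, board B #12) — 9 tasks in the same relative order in both. Since dp[16][12] = 9, nothing longer is possible.

9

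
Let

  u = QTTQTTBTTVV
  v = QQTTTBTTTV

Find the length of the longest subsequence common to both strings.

Pick Q (u #1, v #2), then T (u #2, v #3), then T (u #3, v #4), then T (u #5, v #5), then T (u #6, v #7), then T (u #8, v #8), then T (u #9, v #9), then V (u #11, v #10); all 8 characters appear in both, in order. dp[11][10] = 8 confirms this is the maximum.

8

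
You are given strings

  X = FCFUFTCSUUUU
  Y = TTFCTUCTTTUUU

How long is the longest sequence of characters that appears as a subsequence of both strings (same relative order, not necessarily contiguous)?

Pick F at X[1]=Y[3]; then C at X[2]=Y[4]; then U at X[4]=Y[6]; then T at X[6]=Y[10]; then U at X[10]=Y[11]; then U at X[11]=Y[12]; then U at X[12]=Y[13]; all 7 characters appear in both, in order, and the DP table's final entry dp[12][13] is also 7, so no common subsequence is longer.

7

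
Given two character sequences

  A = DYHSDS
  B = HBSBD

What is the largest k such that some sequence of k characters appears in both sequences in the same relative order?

3

Match H (A #3, B #1), then S (A #4, B #3), then D (A #5, B #5) — 3 characters in the same relative order in both. dp[6][5] = 3 confirms this is the maximum.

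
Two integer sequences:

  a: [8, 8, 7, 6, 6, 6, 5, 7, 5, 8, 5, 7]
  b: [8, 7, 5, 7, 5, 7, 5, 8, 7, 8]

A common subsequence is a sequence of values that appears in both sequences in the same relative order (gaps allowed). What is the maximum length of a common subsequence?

Taking 8 [1,1] → 7 [3,4] → 5 [7,5] → 7 [8,6] → 5 [9,7] → 8 [10,8] → 7 [12,9] gives a common subsequence of length 7. dp[12][10] = 7 confirms this is the maximum.

7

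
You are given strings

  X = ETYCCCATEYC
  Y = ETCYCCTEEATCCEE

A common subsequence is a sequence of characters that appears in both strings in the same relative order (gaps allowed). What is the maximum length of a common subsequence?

8

Pick E [1,1], T [2,2], Y [3,4], C [4,5], C [5,6], A [7,10], T [8,11], E [9,15]; all 8 characters appear in both, in order. The LCS DP gives dp[11][15] = 8, so this is optimal.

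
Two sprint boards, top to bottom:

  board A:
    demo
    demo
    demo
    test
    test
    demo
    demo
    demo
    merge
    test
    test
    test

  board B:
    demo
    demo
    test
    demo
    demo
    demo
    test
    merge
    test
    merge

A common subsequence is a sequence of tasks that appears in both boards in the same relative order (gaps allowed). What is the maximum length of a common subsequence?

8

Match demo [2,1]; then demo [3,2]; then test [5,3]; then demo [6,4]; then demo [7,5]; then demo [8,6]; then merge [9,8]; then test [10,9] — 8 tasks in the same relative order in both, and the DP table's final entry dp[12][10] is also 8, so no common subsequence is longer.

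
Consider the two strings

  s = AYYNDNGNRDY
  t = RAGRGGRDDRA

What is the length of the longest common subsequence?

4

One common subsequence of length 4: A (s #1, t #2), G (s #7, t #6), R (s #9, t #7), D (s #10, t #9). The LCS DP gives dp[11][11] = 4, so this is optimal.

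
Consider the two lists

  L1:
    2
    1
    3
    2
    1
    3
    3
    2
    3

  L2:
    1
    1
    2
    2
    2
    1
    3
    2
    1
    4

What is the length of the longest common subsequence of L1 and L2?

One common subsequence of length 5: 2 (L1 #1, L2 #5), then 1 (L1 #2, L2 #6), then 3 (L1 #3, L2 #7), then 2 (L1 #4, L2 #8), then 1 (L1 #5, L2 #9). Since dp[9][10] = 5, nothing longer is possible.

5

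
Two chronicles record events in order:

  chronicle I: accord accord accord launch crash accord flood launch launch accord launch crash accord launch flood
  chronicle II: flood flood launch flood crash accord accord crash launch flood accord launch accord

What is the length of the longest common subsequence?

7

Pick accord (chronicle I #1, chronicle II #6); then accord (chronicle I #2, chronicle II #7); then launch (chronicle I #4, chronicle II #9); then flood (chronicle I #7, chronicle II #10); then accord (chronicle I #10, chronicle II #11); then launch (chronicle I #11, chronicle II #12); then accord (chronicle I #13, chronicle II #13); all 7 events appear in both, in order. Since dp[15][13] = 7, nothing longer is possible.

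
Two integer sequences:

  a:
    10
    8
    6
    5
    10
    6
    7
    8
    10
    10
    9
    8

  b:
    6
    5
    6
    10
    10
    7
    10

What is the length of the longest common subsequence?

Pick 6 (a #3, b #1), then 5 (a #4, b #2), then 10 (a #5, b #5), then 7 (a #7, b #6), then 10 (a #10, b #7); all 5 values appear in both, in order. Since dp[12][7] = 5, nothing longer is possible.

5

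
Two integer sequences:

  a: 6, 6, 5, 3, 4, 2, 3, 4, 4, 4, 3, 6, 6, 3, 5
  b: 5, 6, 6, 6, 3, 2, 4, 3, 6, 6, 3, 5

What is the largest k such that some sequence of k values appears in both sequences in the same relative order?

10

Taking 6 at a[1]=b[3]; then 6 at a[2]=b[4]; then 3 at a[4]=b[5]; then 2 at a[6]=b[6]; then 4 at a[10]=b[7]; then 3 at a[11]=b[8]; then 6 at a[12]=b[9]; then 6 at a[13]=b[10]; then 3 at a[14]=b[11]; then 5 at a[15]=b[12] gives a common subsequence of length 10. dp[15][12] = 10 confirms this is the maximum.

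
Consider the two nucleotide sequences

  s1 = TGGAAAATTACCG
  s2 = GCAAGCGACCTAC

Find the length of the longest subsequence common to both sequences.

Taking G at s1[2]=s2[1]; then A at s1[4]=s2[3]; then A at s1[5]=s2[4]; then A at s1[6]=s2[8]; then T at s1[9]=s2[11]; then A at s1[10]=s2[12]; then C at s1[12]=s2[13] gives a common subsequence of length 7. The LCS DP gives dp[13][13] = 7, so this is optimal.

7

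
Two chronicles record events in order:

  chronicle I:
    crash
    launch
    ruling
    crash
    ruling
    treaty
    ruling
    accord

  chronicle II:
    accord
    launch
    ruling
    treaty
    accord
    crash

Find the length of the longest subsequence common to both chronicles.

4

Taking launch at chronicle I[2]=chronicle II[2], ruling at chronicle I[5]=chronicle II[3], treaty at chronicle I[6]=chronicle II[4], accord at chronicle I[8]=chronicle II[5] gives a common subsequence of length 4. Since dp[8][6] = 4, nothing longer is possible.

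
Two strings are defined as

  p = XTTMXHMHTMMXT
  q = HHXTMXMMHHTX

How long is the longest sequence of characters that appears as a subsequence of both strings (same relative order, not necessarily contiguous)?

8

Match X (p #1, q #3); then T (p #3, q #4); then M (p #4, q #5); then X (p #5, q #6); then H (p #6, q #9); then H (p #8, q #10); then T (p #9, q #11); then X (p #12, q #12) — 8 characters in the same relative order in both. dp[13][12] = 8 confirms this is the maximum.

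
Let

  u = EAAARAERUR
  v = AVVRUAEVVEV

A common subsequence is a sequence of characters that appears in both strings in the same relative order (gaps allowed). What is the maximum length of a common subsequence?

4

Taking A (u #2, v #1), R (u #5, v #4), A (u #6, v #6), E (u #7, v #10) gives a common subsequence of length 4. The LCS DP gives dp[10][11] = 4, so this is optimal.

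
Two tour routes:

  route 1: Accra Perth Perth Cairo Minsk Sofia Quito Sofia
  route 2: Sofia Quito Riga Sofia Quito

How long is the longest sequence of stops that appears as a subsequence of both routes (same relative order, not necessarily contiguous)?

3

Match Sofia [6,1], then Quito [7,2], then Sofia [8,4] — 3 stops in the same relative order in both, and the DP table's final entry dp[8][5] is also 3, so no common subsequence is longer.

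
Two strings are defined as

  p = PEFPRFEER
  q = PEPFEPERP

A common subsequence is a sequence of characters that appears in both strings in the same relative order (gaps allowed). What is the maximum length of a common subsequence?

7

Let dp[i][j] be the LCS length of the first i characters of p and the first j characters of q. dp[i][j] = dp[i-1][j-1]+1 when the i-th and j-th characters match, else max(dp[i-1][j], dp[i][j-1]).
    ·  P  E  P  F  E  P  E  R  P
 ·  0  0  0  0  0  0  0  0  0  0
 P  0  1  1  1  1  1  1  1  1  1
 E  0  1  2  2  2  2  2  2  2  2
 F  0  1  2  2  3  3  3  3  3  3
 P  0  1  2  3  3  3  4  4  4  4
 R  0  1  2  3  3  3  4  4  5  5
 F  0  1  2  3  4  4  4  4  5  5
 E  0  1  2  3  4  5  5  5  5  5
 E  0  1  2  3  4  5  5  6  6  6
 R  0  1  2  3  4  5  5  6  7  7
dp[9][9] = 7. One LCS (by backtracking along matches): PEPFEER.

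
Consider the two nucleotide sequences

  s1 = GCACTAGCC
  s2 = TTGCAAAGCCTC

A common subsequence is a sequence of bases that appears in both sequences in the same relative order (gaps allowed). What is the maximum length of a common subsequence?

Let dp[i][j] be the LCS length of the first i bases of s1 and the first j bases of s2. dp[i][j] = dp[i-1][j-1]+1 when the i-th and j-th bases match, else max(dp[i-1][j], dp[i][j-1]).
    ·  T  T  G  C  A  A  A  G  C  C  T  C
 ·  0  0  0  0  0  0  0  0  0  0  0  0  0
 G  0  0  0  1  1  1  1  1  1  1  1  1  1
 C  0  0  0  1  2  2  2  2  2  2  2  2  2
 A  0  0  0  1  2  3  3  3  3  3  3  3  3
 C  0  0  0  1  2  3  3  3  3  4  4  4  4
 T  0  1  1  1  2  3  3  3  3  4  4  5  5
 A  0  1  1  1  2  3  4  4  4  4  4  5  5
 G  0  1  1  2  2  3  4  4  5  5  5  5  5
 C  0  1  1  2  3  3  4  4  5  6  6  6  6
 C  0  1  1  2  3  3  4  4  5  6  7  7  7
dp[9][12] = 7. One LCS (by backtracking along matches): GCAAGCC.

7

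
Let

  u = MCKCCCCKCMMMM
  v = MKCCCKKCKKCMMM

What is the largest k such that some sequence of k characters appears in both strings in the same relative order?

11

One common subsequence of length 11: M (u #1, v #1); then K (u #3, v #2); then C (u #4, v #3); then C (u #5, v #4); then C (u #6, v #5); then C (u #7, v #8); then K (u #8, v #10); then C (u #9, v #11); then M (u #11, v #12); then M (u #12, v #13); then M (u #13, v #14). The LCS DP gives dp[13][14] = 11, so this is optimal.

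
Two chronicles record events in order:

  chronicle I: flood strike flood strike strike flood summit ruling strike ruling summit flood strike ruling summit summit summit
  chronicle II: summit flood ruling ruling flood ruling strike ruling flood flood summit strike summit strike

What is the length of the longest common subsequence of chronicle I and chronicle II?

8

One common subsequence of length 8: flood (chronicle I #1, chronicle II #5) → strike (chronicle I #2, chronicle II #7) → flood (chronicle I #3, chronicle II #9) → flood (chronicle I #6, chronicle II #10) → summit (chronicle I #7, chronicle II #11) → strike (chronicle I #9, chronicle II #12) → summit (chronicle I #11, chronicle II #13) → strike (chronicle I #13, chronicle II #14), and the DP table's final entry dp[17][14] is also 8, so no common subsequence is longer.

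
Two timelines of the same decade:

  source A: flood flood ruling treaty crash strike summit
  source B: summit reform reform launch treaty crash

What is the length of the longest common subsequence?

Taking treaty [4,5] → crash [5,6] gives a common subsequence of length 2. Since dp[7][6] = 2, nothing longer is possible.

2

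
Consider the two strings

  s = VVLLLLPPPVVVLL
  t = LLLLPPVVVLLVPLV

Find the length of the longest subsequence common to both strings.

11

One common subsequence of length 11: L [3,1]; then L [4,2]; then L [5,3]; then L [6,4]; then P [8,5]; then P [9,6]; then V [10,7]; then V [11,8]; then V [12,9]; then L [13,11]; then L [14,14]. The LCS DP gives dp[14][15] = 11, so this is optimal.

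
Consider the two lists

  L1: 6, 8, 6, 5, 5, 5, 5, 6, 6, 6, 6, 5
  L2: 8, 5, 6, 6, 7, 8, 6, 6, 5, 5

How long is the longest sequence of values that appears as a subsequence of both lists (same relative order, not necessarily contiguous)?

Let dp[i][j] be the LCS length of the first i values of L1 and the first j values of L2. dp[i][j] = dp[i-1][j-1]+1 when the i-th and j-th values match, else max(dp[i-1][j], dp[i][j-1]).
    ·  8  5  6  6  7  8  6  6  5  5
 ·  0  0  0  0  0  0  0  0  0  0  0
 6  0  0  0  1  1  1  1  1  1  1  1
 8  0  1  1  1  1  1  2  2  2  2  2
 6  0  1  1  2  2  2  2  3  3  3  3
 5  0  1  2  2  2  2  2  3  3  4  4
 5  0  1  2  2  2  2  2  3  3  4  5
 5  0  1  2  2  2  2  2  3  3  4  5
 5  0  1  2  2  2  2  2  3  3  4  5
 6  0  1  2  3  3  3  3  3  4  4  5
 6  0  1  2  3  4  4  4  4  4  4  5
 6  0  1  2  3  4  4  4  5  5  5  5
 6  0  1  2  3  4  4  4  5  6  6  6
 5  0  1  2  3  4  4  4  5  6  7  7
dp[12][10] = 7. One LCS (by backtracking along matches): 8, 5, 6, 6, 6, 6, 5.

7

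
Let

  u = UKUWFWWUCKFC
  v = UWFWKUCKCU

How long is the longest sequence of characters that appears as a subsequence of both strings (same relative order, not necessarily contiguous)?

8

Taking U at u[3]=v[1]; then W at u[4]=v[2]; then F at u[5]=v[3]; then W at u[6]=v[4]; then U at u[8]=v[6]; then C at u[9]=v[7]; then K at u[10]=v[8]; then C at u[12]=v[9] gives a common subsequence of length 8. Since dp[12][10] = 8, nothing longer is possible.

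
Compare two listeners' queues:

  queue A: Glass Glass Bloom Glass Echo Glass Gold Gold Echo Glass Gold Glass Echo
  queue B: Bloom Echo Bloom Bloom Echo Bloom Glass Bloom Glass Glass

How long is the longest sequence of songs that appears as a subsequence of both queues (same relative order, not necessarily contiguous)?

5

One common subsequence of length 5: Bloom at queue A[3]=queue B[4], Echo at queue A[5]=queue B[5], Glass at queue A[6]=queue B[7], Glass at queue A[10]=queue B[9], Glass at queue A[12]=queue B[10]. Since dp[13][10] = 5, nothing longer is possible.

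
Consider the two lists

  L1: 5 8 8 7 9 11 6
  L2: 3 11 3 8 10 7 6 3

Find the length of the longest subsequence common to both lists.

3

Pick 8 at L1[2]=L2[4], then 7 at L1[4]=L2[6], then 6 at L1[7]=L2[7]; all 3 values appear in both, in order. Since dp[7][8] = 3, nothing longer is possible.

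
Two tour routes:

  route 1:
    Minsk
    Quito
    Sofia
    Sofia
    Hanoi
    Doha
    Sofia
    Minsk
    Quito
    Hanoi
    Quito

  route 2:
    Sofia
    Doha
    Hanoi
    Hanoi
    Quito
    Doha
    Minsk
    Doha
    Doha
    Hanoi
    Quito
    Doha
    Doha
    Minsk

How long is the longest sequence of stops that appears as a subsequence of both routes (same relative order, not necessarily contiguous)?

Match Sofia (route 1 #3, route 2 #1), Hanoi (route 1 #5, route 2 #4), Doha (route 1 #6, route 2 #6), Minsk (route 1 #8, route 2 #7), Hanoi (route 1 #10, route 2 #10), Quito (route 1 #11, route 2 #11) — 6 stops in the same relative order in both. The LCS DP gives dp[11][14] = 6, so this is optimal.

6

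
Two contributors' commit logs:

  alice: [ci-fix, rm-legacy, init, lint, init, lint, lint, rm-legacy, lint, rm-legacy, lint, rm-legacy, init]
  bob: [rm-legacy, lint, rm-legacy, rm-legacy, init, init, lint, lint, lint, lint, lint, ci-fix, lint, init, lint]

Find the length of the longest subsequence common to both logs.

8

Pick rm-legacy at alice[2]=bob[4], then init at alice[3]=bob[6], then lint at alice[4]=bob[8], then lint at alice[6]=bob[9], then lint at alice[7]=bob[10], then lint at alice[9]=bob[11], then lint at alice[11]=bob[13], then init at alice[13]=bob[14]; all 8 commits appear in both, in order, and the DP table's final entry dp[13][15] is also 8, so no common subsequence is longer.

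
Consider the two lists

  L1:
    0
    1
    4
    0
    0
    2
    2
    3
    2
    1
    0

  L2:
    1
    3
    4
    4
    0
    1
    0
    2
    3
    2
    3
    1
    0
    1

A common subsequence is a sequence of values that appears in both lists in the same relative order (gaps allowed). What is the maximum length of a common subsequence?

9

Taking 1 at L1[2]=L2[1]; then 4 at L1[3]=L2[4]; then 0 at L1[4]=L2[5]; then 0 at L1[5]=L2[7]; then 2 at L1[6]=L2[8]; then 2 at L1[7]=L2[10]; then 3 at L1[8]=L2[11]; then 1 at L1[10]=L2[12]; then 0 at L1[11]=L2[13] gives a common subsequence of length 9. dp[11][14] = 9 confirms this is the maximum.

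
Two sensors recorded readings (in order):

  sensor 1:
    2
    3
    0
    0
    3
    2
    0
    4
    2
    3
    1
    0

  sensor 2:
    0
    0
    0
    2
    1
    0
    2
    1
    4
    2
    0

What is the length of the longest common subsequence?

Taking 0 (sensor 1 #3, sensor 2 #2) → 0 (sensor 1 #4, sensor 2 #3) → 2 (sensor 1 #6, sensor 2 #4) → 0 (sensor 1 #7, sensor 2 #6) → 4 (sensor 1 #8, sensor 2 #9) → 2 (sensor 1 #9, sensor 2 #10) → 0 (sensor 1 #12, sensor 2 #11) gives a common subsequence of length 7. The LCS DP gives dp[12][11] = 7, so this is optimal.

7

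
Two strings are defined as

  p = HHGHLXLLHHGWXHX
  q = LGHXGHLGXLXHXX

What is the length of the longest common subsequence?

9

Pick H at p[1]=q[3], G at p[3]=q[5], H at p[4]=q[6], L at p[5]=q[7], X at p[6]=q[9], L at p[7]=q[10], H at p[10]=q[12], X at p[13]=q[13], X at p[15]=q[14]; all 9 characters appear in both, in order. Since dp[15][14] = 9, nothing longer is possible.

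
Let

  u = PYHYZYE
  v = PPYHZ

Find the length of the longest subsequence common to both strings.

4

Taking P at u[1]=v[2], Y at u[2]=v[3], H at u[3]=v[4], Z at u[5]=v[5] gives a common subsequence of length 4. Since dp[7][5] = 4, nothing longer is possible.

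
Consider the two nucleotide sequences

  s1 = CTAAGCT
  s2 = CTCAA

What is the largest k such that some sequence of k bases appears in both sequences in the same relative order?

Let dp[i][j] be the LCS length of the first i bases of s1 and the first j bases of s2. dp[i][j] = dp[i-1][j-1]+1 when the i-th and j-th bases match, else max(dp[i-1][j], dp[i][j-1]).
    ·  C  T  C  A  A
 ·  0  0  0  0  0  0
 C  0  1  1  1  1  1
 T  0  1  2  2  2  2
 A  0  1  2  2  3  3
 A  0  1  2  2  3  4
 G  0  1  2  2  3  4
 C  0  1  2  3  3  4
 T  0  1  2  3  3  4
dp[7][5] = 4. One LCS (by backtracking along matches): CTAA.

4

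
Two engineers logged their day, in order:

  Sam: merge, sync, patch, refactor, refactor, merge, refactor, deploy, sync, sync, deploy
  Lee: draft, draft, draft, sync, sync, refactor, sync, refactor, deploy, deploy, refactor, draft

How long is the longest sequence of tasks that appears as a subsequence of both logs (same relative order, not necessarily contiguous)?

5

Match sync [2,5]; then refactor [4,6]; then refactor [7,8]; then deploy [8,9]; then deploy [11,10] — 5 tasks in the same relative order in both, and the DP table's final entry dp[11][12] is also 5, so no common subsequence is longer.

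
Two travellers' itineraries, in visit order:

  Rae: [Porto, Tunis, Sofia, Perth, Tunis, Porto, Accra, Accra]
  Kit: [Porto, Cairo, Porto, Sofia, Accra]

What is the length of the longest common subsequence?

3

Match Porto at Rae[1]=Kit[3], Sofia at Rae[3]=Kit[4], Accra at Rae[8]=Kit[5] — 3 stops in the same relative order in both. dp[8][5] = 3 confirms this is the maximum.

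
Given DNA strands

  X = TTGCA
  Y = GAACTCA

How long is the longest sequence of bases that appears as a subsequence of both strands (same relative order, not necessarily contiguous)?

Let dp[i][j] be the LCS length of the first i bases of X and the first j bases of Y. dp[i][j] = dp[i-1][j-1]+1 when the i-th and j-th bases match, else max(dp[i-1][j], dp[i][j-1]).
    ·  G  A  A  C  T  C  A
 ·  0  0  0  0  0  0  0  0
 T  0  0  0  0  0  1  1  1
 T  0  0  0  0  0  1  1  1
 G  0  1  1  1  1  1  1  1
 C  0  1  1  1  2  2  2  2
 A  0  1  2  2  2  2  2  3
dp[5][7] = 3. One LCS (by backtracking along matches): TCA.

3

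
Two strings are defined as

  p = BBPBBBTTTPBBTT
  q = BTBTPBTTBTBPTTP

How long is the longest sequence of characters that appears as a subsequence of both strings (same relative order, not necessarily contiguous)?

10

One common subsequence of length 10: B [1,1], B [2,3], P [3,5], B [6,6], T [7,7], T [8,8], T [9,10], P [10,12], T [13,13], T [14,14]. dp[14][15] = 10 confirms this is the maximum.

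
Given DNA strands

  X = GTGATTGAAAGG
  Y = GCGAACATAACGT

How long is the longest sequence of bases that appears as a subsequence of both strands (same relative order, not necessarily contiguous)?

Match G at X[1]=Y[1], G at X[3]=Y[3], A at X[4]=Y[7], T at X[6]=Y[8], A at X[8]=Y[9], A at X[9]=Y[10], G at X[11]=Y[12] — 7 bases in the same relative order in both, and the DP table's final entry dp[12][13] is also 7, so no common subsequence is longer.

7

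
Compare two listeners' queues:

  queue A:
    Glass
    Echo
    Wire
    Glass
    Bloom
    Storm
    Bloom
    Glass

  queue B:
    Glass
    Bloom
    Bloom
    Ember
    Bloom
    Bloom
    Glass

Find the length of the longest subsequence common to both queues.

4

Taking Glass (queue A #1, queue B #1); then Bloom (queue A #5, queue B #5); then Bloom (queue A #7, queue B #6); then Glass (queue A #8, queue B #7) gives a common subsequence of length 4. dp[8][7] = 4 confirms this is the maximum.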